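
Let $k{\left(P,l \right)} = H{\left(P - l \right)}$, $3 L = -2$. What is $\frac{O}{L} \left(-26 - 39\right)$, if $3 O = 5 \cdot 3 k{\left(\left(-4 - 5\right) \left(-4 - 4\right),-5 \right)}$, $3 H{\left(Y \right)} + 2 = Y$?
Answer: $\frac{24375}{2} \approx 12188.0$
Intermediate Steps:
$L = - \frac{2}{3}$ ($L = \frac{1}{3} \left(-2\right) = - \frac{2}{3} \approx -0.66667$)
$H{\left(Y \right)} = - \frac{2}{3} + \frac{Y}{3}$
$k{\left(P,l \right)} = - \frac{2}{3} - \frac{l}{3} + \frac{P}{3}$ ($k{\left(P,l \right)} = - \frac{2}{3} + \frac{P - l}{3} = - \frac{2}{3} + \left(- \frac{l}{3} + \frac{P}{3}\right) = - \frac{2}{3} - \frac{l}{3} + \frac{P}{3}$)
$O = 125$ ($O = \frac{5 \cdot 3 \left(- \frac{2}{3} - - \frac{5}{3} + \frac{\left(-4 - 5\right) \left(-4 - 4\right)}{3}\right)}{3} = \frac{15 \left(- \frac{2}{3} + \frac{5}{3} + \frac{\left(-9\right) \left(-8\right)}{3}\right)}{3} = \frac{15 \left(- \frac{2}{3} + \frac{5}{3} + \frac{1}{3} \cdot 72\right)}{3} = \frac{15 \left(- \frac{2}{3} + \frac{5}{3} + 24\right)}{3} = \frac{15 \cdot 25}{3} = \frac{1}{3} \cdot 375 = 125$)
$\frac{O}{L} \left(-26 - 39\right) = \frac{125}{- \frac{2}{3}} \left(-26 - 39\right) = 125 \left(- \frac{3}{2}\right) \left(-65\right) = \left(- \frac{375}{2}\right) \left(-65\right) = \frac{24375}{2}$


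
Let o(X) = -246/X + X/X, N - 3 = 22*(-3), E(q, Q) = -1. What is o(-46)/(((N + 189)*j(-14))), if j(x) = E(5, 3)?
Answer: -73/1449 ≈ -0.050380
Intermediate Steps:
j(x) = -1
N = -63 (N = 3 + 22*(-3) = 3 - 66 = -63)
o(X) = 1 - 246/X (o(X) = -246/X + 1 = 1 - 246/X)
o(-46)/(((N + 189)*j(-14))) = ((-246 - 46)/(-46))/(((-63 + 189)*(-1))) = (-1/46*(-292))/((126*(-1))) = (146/23)/(-126) = (146/23)*(-1/126) = -73/1449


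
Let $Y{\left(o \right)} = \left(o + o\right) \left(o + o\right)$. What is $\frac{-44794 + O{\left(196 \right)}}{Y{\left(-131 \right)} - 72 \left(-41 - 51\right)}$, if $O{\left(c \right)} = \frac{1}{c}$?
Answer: $- \frac{8779623}{14752528} \approx -0.59513$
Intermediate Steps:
$Y{\left(o \right)} = 4 o^{2}$ ($Y{\left(o \right)} = 2 o 2 o = 4 o^{2}$)
$\frac{-44794 + O{\left(196 \right)}}{Y{\left(-131 \right)} - 72 \left(-41 - 51\right)} = \frac{-44794 + \frac{1}{196}}{4 \left(-131\right)^{2} - 72 \left(-41 - 51\right)} = \frac{-44794 + \frac{1}{196}}{4 \cdot 17161 - -6624} = - \frac{8779623}{196 \left(68644 + 6624\right)} = - \frac{8779623}{196 \cdot 75268} = \left(- \frac{8779623}{196}\right) \frac{1}{75268} = - \frac{8779623}{14752528}$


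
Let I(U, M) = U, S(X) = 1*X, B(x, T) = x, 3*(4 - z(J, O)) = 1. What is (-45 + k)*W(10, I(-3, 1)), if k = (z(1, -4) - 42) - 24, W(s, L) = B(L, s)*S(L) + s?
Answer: -6118/3 ≈ -2039.3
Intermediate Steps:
z(J, O) = 11/3 (z(J, O) = 4 - ⅓*1 = 4 - ⅓ = 11/3)
S(X) = X
W(s, L) = s + L² (W(s, L) = L*L + s = L² + s = s + L²)
k = -187/3 (k = (11/3 - 42) - 24 = -115/3 - 24 = -187/3 ≈ -62.333)
(-45 + k)*W(10, I(-3, 1)) = (-45 - 187/3)*(10 + (-3)²) = -322*(10 + 9)/3 = -322/3*19 = -6118/3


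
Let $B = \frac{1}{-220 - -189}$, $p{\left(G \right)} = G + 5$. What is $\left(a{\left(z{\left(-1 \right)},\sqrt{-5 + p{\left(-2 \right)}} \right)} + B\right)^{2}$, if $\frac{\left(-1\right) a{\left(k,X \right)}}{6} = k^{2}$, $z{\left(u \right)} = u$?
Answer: $\frac{34969}{961} \approx 36.388$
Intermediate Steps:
$p{\left(G \right)} = 5 + G$
$a{\left(k,X \right)} = - 6 k^{2}$
$B = - \frac{1}{31}$ ($B = \frac{1}{-220 + 189} = \frac{1}{-31} = - \frac{1}{31} \approx -0.032258$)
$\left(a{\left(z{\left(-1 \right)},\sqrt{-5 + p{\left(-2 \right)}} \right)} + B\right)^{2} = \left(- 6 \left(-1\right)^{2} - \frac{1}{31}\right)^{2} = \left(\left(-6\right) 1 - \frac{1}{31}\right)^{2} = \left(-6 - \frac{1}{31}\right)^{2} = \left(- \frac{187}{31}\right)^{2} = \frac{34969}{961}$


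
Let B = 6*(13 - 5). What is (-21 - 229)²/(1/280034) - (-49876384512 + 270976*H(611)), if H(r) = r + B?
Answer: 67199936328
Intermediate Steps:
B = 48 (B = 6*8 = 48)
H(r) = 48 + r (H(r) = r + 48 = 48 + r)
(-21 - 229)²/(1/280034) - (-49876384512 + 270976*H(611)) = (-21 - 229)²/(1/280034) - 270976/(1/((48 + 611) - 184062)) = (-250)²/(1/280034) - 270976/(1/(659 - 184062)) = 62500*280034 - 270976/(1/(-183403)) = 17502125000 - 270976/(-1/183403) = 17502125000 - 270976*(-183403) = 17502125000 + 49697811328 = 67199936328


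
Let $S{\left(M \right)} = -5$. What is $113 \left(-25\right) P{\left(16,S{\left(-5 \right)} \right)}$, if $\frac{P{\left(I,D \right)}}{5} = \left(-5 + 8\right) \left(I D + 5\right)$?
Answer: $3178125$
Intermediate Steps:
$P{\left(I,D \right)} = 75 + 15 D I$ ($P{\left(I,D \right)} = 5 \left(-5 + 8\right) \left(I D + 5\right) = 5 \cdot 3 \left(D I + 5\right) = 5 \cdot 3 \left(5 + D I\right) = 5 \left(15 + 3 D I\right) = 75 + 15 D I$)
$113 \left(-25\right) P{\left(16,S{\left(-5 \right)} \right)} = 113 \left(-25\right) \left(75 + 15 \left(-5\right) 16\right) = - 2825 \left(75 - 1200\right) = \left(-2825\right) \left(-1125\right) = 3178125$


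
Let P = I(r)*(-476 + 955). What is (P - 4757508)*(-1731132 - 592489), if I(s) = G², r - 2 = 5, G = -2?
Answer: 11050193438632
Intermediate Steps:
r = 7 (r = 2 + 5 = 7)
I(s) = 4 (I(s) = (-2)² = 4)
P = 1916 (P = 4*(-476 + 955) = 4*479 = 1916)
(P - 4757508)*(-1731132 - 592489) = (1916 - 4757508)*(-1731132 - 592489) = -4755592*(-2323621) = 11050193438632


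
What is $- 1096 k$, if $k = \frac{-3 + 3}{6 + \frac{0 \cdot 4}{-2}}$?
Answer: $0$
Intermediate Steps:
$k = 0$ ($k = \frac{0}{6 + 0 \left(- \frac{1}{2}\right)} = \frac{0}{6 + 0} = \frac{0}{6} = 0 \cdot \frac{1}{6} = 0$)
$- 1096 k = \left(-1096\right) 0 = 0$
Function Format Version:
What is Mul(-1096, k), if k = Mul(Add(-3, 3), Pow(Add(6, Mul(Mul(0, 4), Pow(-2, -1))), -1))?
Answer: 0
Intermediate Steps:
k = 0 (k = Mul(0, Pow(Add(6, Mul(0, Rational(-1, 2))), -1)) = Mul(0, Pow(Add(6, 0), -1)) = Mul(0, Pow(6, -1)) = Mul(0, Rational(1, 6)) = 0)
Mul(-1096, k) = Mul(-1096, 0) = 0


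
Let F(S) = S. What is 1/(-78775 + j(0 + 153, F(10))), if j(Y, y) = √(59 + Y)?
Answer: -78775/6205500413 - 2*√53/6205500413 ≈ -1.2697e-5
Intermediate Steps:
1/(-78775 + j(0 + 153, F(10))) = 1/(-78775 + √(59 + (0 + 153))) = 1/(-78775 + √(59 + 153)) = 1/(-78775 + √212) = 1/(-78775 + 2*√53)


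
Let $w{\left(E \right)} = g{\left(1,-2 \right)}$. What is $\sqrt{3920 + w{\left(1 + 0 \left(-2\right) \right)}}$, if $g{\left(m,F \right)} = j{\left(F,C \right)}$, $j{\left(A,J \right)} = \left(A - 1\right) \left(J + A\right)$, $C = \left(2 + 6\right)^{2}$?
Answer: $\sqrt{3734} \approx 61.106$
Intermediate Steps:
$C = 64$ ($C = 8^{2} = 64$)
$j{\left(A,J \right)} = \left(-1 + A\right) \left(A + J\right)$
$g{\left(m,F \right)} = -64 + F^{2} + 63 F$ ($g{\left(m,F \right)} = F^{2} - F - 64 + F 64 = F^{2} - F - 64 + 64 F = -64 + F^{2} + 63 F$)
$w{\left(E \right)} = -186$ ($w{\left(E \right)} = -64 + \left(-2\right)^{2} + 63 \left(-2\right) = -64 + 4 - 126 = -186$)
$\sqrt{3920 + w{\left(1 + 0 \left(-2\right) \right)}} = \sqrt{3920 - 186} = \sqrt{3734}$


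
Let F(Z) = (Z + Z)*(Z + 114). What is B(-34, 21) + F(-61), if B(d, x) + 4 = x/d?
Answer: -220001/34 ≈ -6470.6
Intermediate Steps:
B(d, x) = -4 + x/d
F(Z) = 2*Z*(114 + Z) (F(Z) = (2*Z)*(114 + Z) = 2*Z*(114 + Z))
B(-34, 21) + F(-61) = (-4 + 21/(-34)) + 2*(-61)*(114 - 61) = (-4 + 21*(-1/34)) + 2*(-61)*53 = (-4 - 21/34) - 6466 = -157/34 - 6466 = -220001/34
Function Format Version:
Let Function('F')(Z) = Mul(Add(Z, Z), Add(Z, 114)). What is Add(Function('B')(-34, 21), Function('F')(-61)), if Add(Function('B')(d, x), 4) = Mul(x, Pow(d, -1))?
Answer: Rational(-220001, 34) ≈ -6470.6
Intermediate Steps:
Function('B')(d, x) = Add(-4, Mul(x, Pow(d, -1)))
Function('F')(Z) = Mul(2, Z, Add(114, Z)) (Function('F')(Z) = Mul(Mul(2, Z), Add(114, Z)) = Mul(2, Z, Add(114, Z)))
Add(Function('B')(-34, 21), Function('F')(-61)) = Add(Add(-4, Mul(21, Pow(-34, -1))), Mul(2, -61, Add(114, -61))) = Add(Add(-4, Mul(21, Rational(-1, 34))), Mul(2, -61, 53)) = Add(Add(-4, Rational(-21, 34)), -6466) = Add(Rational(-157, 34), -6466) = Rational(-220001, 34)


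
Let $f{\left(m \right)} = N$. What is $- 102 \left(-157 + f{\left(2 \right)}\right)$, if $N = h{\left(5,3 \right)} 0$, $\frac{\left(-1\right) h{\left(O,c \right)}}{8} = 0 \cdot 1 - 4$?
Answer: $16014$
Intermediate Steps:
$h{\left(O,c \right)} = 32$ ($h{\left(O,c \right)} = - 8 \left(0 \cdot 1 - 4\right) = - 8 \left(0 - 4\right) = \left(-8\right) \left(-4\right) = 32$)
$N = 0$ ($N = 32 \cdot 0 = 0$)
$f{\left(m \right)} = 0$
$- 102 \left(-157 + f{\left(2 \right)}\right) = - 102 \left(-157 + 0\right) = \left(-102\right) \left(-157\right) = 16014$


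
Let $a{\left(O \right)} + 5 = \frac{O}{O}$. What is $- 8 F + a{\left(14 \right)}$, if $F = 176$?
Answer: $-1412$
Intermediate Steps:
$a{\left(O \right)} = -4$ ($a{\left(O \right)} = -5 + \frac{O}{O} = -5 + 1 = -4$)
$- 8 F + a{\left(14 \right)} = \left(-8\right) 176 - 4 = -1408 - 4 = -1412$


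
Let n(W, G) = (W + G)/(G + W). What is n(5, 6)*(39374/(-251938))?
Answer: -19687/125969 ≈ -0.15628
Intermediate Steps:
n(W, G) = 1 (n(W, G) = (G + W)/(G + W) = 1)
n(5, 6)*(39374/(-251938)) = 1*(39374/(-251938)) = 1*(39374*(-1/251938)) = 1*(-19687/125969) = -19687/125969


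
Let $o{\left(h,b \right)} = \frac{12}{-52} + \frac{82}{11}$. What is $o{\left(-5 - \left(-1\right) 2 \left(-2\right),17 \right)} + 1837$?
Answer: $\frac{263724}{143} \approx 1844.2$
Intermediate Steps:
$o{\left(h,b \right)} = \frac{1033}{143}$ ($o{\left(h,b \right)} = 12 \left(- \frac{1}{52}\right) + 82 \cdot \frac{1}{11} = - \frac{3}{13} + \frac{82}{11} = \frac{1033}{143}$)
$o{\left(-5 - \left(-1\right) 2 \left(-2\right),17 \right)} + 1837 = \frac{1033}{143} + 1837 = \frac{263724}{143}$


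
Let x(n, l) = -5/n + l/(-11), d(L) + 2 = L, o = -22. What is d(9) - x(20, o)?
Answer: 21/4 ≈ 5.2500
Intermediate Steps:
d(L) = -2 + L
x(n, l) = -5/n - l/11 (x(n, l) = -5/n + l*(-1/11) = -5/n - l/11)
d(9) - x(20, o) = (-2 + 9) - (-5/20 - 1/11*(-22)) = 7 - (-5*1/20 + 2) = 7 - (-1/4 + 2) = 7 - 1*7/4 = 7 - 7/4 = 21/4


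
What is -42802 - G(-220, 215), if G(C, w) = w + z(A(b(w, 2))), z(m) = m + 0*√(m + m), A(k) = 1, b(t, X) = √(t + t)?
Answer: -43018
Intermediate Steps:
b(t, X) = √2*√t (b(t, X) = √(2*t) = √2*√t)
z(m) = m (z(m) = m + 0*√(2*m) = m + 0*(√2*√m) = m + 0 = m)
G(C, w) = 1 + w (G(C, w) = w + 1 = 1 + w)
-42802 - G(-220, 215) = -42802 - (1 + 215) = -42802 - 1*216 = -42802 - 216 = -43018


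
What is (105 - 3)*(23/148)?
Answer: 1173/74 ≈ 15.851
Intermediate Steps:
(105 - 3)*(23/148) = 102*(23*(1/148)) = 102*(23/148) = 1173/74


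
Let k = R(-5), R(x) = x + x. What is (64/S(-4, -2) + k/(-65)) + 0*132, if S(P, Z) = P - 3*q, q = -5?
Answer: 854/143 ≈ 5.9720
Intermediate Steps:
R(x) = 2*x
k = -10 (k = 2*(-5) = -10)
S(P, Z) = 15 + P (S(P, Z) = P - 3*(-5) = P + 15 = 15 + P)
(64/S(-4, -2) + k/(-65)) + 0*132 = (64/(15 - 4) - 10/(-65)) + 0*132 = (64/11 - 10*(-1/65)) + 0 = (64*(1/11) + 2/13) + 0 = (64/11 + 2/13) + 0 = 854/143 + 0 = 854/143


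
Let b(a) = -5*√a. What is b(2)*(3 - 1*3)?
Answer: 0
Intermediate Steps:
b(2)*(3 - 1*3) = (-5*√2)*(3 - 1*3) = (-5*√2)*(3 - 3) = -5*√2*0 = 0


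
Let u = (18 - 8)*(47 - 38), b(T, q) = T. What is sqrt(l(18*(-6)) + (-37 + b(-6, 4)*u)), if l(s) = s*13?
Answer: I*sqrt(1981) ≈ 44.508*I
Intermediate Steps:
l(s) = 13*s
u = 90 (u = 10*9 = 90)
sqrt(l(18*(-6)) + (-37 + b(-6, 4)*u)) = sqrt(13*(18*(-6)) + (-37 - 6*90)) = sqrt(13*(-108) + (-37 - 540)) = sqrt(-1404 - 577) = sqrt(-1981) = I*sqrt(1981)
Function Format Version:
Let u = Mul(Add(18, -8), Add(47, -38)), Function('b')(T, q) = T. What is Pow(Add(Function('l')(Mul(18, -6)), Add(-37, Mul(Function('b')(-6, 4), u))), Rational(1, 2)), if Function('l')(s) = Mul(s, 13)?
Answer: Mul(I, Pow(1981, Rational(1, 2))) ≈ Mul(44.508, I)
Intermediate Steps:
Function('l')(s) = Mul(13, s)
u = 90 (u = Mul(10, 9) = 90)
Pow(Add(Function('l')(Mul(18, -6)), Add(-37, Mul(Function('b')(-6, 4), u))), Rational(1, 2)) = Pow(Add(Mul(13, Mul(18, -6)), Add(-37, Mul(-6, 90))), Rational(1, 2)) = Pow(Add(Mul(13, -108), Add(-37, -540)), Rational(1, 2)) = Pow(Add(-1404, -577), Rational(1, 2)) = Pow(-1981, Rational(1, 2)) = Mul(I, Pow(1981, Rational(1, 2)))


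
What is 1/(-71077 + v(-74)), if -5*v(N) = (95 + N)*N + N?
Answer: -5/353757 ≈ -1.4134e-5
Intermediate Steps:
v(N) = -N/5 - N*(95 + N)/5 (v(N) = -((95 + N)*N + N)/5 = -(N*(95 + N) + N)/5 = -(N + N*(95 + N))/5 = -N/5 - N*(95 + N)/5)
1/(-71077 + v(-74)) = 1/(-71077 - 1/5*(-74)*(96 - 74)) = 1/(-71077 - 1/5*(-74)*22) = 1/(-71077 + 1628/5) = 1/(-353757/5) = -5/353757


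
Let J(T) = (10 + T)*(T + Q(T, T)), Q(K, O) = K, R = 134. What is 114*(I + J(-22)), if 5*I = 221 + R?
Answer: 68286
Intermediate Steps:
I = 71 (I = (221 + 134)/5 = (1/5)*355 = 71)
J(T) = 2*T*(10 + T) (J(T) = (10 + T)*(T + T) = (10 + T)*(2*T) = 2*T*(10 + T))
114*(I + J(-22)) = 114*(71 + 2*(-22)*(10 - 22)) = 114*(71 + 2*(-22)*(-12)) = 114*(71 + 528) = 114*599 = 68286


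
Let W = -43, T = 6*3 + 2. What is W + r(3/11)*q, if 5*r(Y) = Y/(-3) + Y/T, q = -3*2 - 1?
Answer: -47181/1100 ≈ -42.892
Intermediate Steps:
q = -7 (q = -6 - 1 = -7)
T = 20 (T = 18 + 2 = 20)
r(Y) = -17*Y/300 (r(Y) = (Y/(-3) + Y/20)/5 = (Y*(-⅓) + Y*(1/20))/5 = (-Y/3 + Y/20)/5 = (-17*Y/60)/5 = -17*Y/300)
W + r(3/11)*q = -43 - 17/(100*11)*(-7) = -43 - 17/300*3/11*(-7) = -43 - 17/1100*(-7) = -43 + 119/1100 = -47181/1100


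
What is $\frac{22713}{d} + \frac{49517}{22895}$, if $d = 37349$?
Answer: $\frac{2369424568}{855105355} \approx 2.7709$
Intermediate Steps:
$\frac{22713}{d} + \frac{49517}{22895} = \frac{22713}{37349} + \frac{49517}{22895} = \frac{2369424568}{855105355}$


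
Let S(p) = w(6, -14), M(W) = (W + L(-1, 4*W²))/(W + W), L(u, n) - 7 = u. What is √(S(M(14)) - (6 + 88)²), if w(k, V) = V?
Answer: 5*I*√354 ≈ 94.074*I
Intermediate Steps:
L(u, n) = 7 + u
M(W) = (6 + W)/(2*W) (M(W) = (W + (7 - 1))/(W + W) = (W + 6)/((2*W)) = (6 + W)*(1/(2*W)) = (6 + W)/(2*W))
S(p) = -14
√(S(M(14)) - (6 + 88)²) = √(-14 - (6 + 88)²) = √(-14 - 1*94²) = √(-14 - 1*8836) = √(-14 - 8836) = √(-8850) = 5*I*√354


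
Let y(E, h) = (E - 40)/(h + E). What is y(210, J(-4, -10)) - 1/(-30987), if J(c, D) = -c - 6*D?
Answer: 2634032/4245219 ≈ 0.62047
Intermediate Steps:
y(E, h) = (-40 + E)/(E + h)
y(210, J(-4, -10)) - 1/(-30987) = (-40 + 210)/(210 + (-1*(-4) - 6*(-10))) - 1/(-30987) = 170/(210 + (4 + 60)) - 1*(-1/30987) = 170/(210 + 64) + 1/30987 = 170/274 + 1/30987 = (1/274)*170 + 1/30987 = 85/137 + 1/30987 = 2634032/4245219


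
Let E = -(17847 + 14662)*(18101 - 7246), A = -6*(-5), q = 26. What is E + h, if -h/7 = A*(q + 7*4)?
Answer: -352896535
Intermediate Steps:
A = 30
h = -11340 (h = -210*(26 + 7*4) = -210*(26 + 28) = -210*54 = -7*1620 = -11340)
E = -352885195 (E = -32509*10855 = -1*352885195 = -352885195)
E + h = -352885195 - 11340 = -352896535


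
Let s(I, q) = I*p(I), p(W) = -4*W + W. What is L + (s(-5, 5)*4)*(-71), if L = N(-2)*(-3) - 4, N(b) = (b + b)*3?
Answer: 21332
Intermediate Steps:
p(W) = -3*W
N(b) = 6*b (N(b) = (2*b)*3 = 6*b)
s(I, q) = -3*I² (s(I, q) = I*(-3*I) = -3*I²)
L = 32 (L = (6*(-2))*(-3) - 4 = -12*(-3) - 4 = 36 - 4 = 32)
L + (s(-5, 5)*4)*(-71) = 32 + (-3*(-5)²*4)*(-71) = 32 + (-3*25*4)*(-71) = 32 - 75*4*(-71) = 32 - 300*(-71) = 32 + 21300 = 21332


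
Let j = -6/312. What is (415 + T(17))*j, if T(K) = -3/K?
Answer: -1763/221 ≈ -7.9774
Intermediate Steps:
j = -1/52 (j = -6*1/312 = -1/52 ≈ -0.019231)
(415 + T(17))*j = (415 - 3/17)*(-1/52) = (7052/17)*(-1/52) = -1763/221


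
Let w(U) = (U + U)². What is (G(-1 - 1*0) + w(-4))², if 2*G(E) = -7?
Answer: 14641/4 ≈ 3660.3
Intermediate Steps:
w(U) = 4*U² (w(U) = (2*U)² = 4*U²)
G(E) = -7/2 (G(E) = (½)*(-7) = -7/2)
(G(-1 - 1*0) + w(-4))² = (-7/2 + 4*(-4)²)² = (-7/2 + 4*16)² = (-7/2 + 64)² = (121/2)² = 14641/4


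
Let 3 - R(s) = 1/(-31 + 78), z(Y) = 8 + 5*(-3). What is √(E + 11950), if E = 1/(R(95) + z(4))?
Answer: √47428563/63 ≈ 109.31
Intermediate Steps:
z(Y) = -7 (z(Y) = 8 - 15 = -7)
R(s) = 140/47 (R(s) = 3 - 1/(-31 + 78) = 3 - 1/47 = 140/47)
E = -47/189 (E = 1/(140/47 - 7) = 1/(-189/47) = -47/189 ≈ -0.24868)
√(E + 11950) = √(-47/189 + 11950) = √(2258503/189) = √47428563/63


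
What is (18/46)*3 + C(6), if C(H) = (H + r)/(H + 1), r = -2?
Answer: 281/161 ≈ 1.7453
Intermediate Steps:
C(H) = (-2 + H)/(1 + H) (C(H) = (H - 2)/(H + 1) = (-2 + H)/(1 + H))
(18/46)*3 + C(6) = (18/46)*3 + (-2 + 6)/(1 + 6) = (18*(1/46))*3 + 4/7 = (9/23)*3 + (⅐)*4 = 27/23 + 4/7 = 281/161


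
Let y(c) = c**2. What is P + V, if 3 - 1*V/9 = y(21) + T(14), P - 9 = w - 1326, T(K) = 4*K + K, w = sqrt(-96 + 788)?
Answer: -5889 + 2*sqrt(173) ≈ -5862.7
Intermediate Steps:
w = 2*sqrt(173) (w = sqrt(692) = 2*sqrt(173) ≈ 26.306)
T(K) = 5*K
P = -1317 + 2*sqrt(173) (P = 9 + (2*sqrt(173) - 1326) = 9 + (-1326 + 2*sqrt(173)) = -1317 + 2*sqrt(173) ≈ -1290.7)
V = -4572 (V = 27 - 9*(21**2 + 5*14) = 27 - 9*(441 + 70) = 27 - 9*511 = 27 - 4599 = -4572)
P + V = (-1317 + 2*sqrt(173)) - 4572 = -5889 + 2*sqrt(173)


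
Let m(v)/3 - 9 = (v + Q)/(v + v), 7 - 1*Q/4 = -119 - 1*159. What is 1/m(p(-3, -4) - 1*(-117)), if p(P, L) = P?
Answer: 2/87 ≈ 0.022988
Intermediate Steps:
Q = 1140 (Q = 28 - 4*(-119 - 1*159) = 28 - 4*(-119 - 159) = 28 - 4*(-278) = 28 + 1112 = 1140)
m(v) = 27 + 3*(1140 + v)/(2*v) (m(v) = 27 + 3*((v + 1140)/(v + v)) = 27 + 3*((1140 + v)/((2*v))) = 27 + 3*((1140 + v)*(1/(2*v))) = 27 + 3*((1140 + v)/(2*v)) = 27 + 3*(1140 + v)/(2*v))
1/m(p(-3, -4) - 1*(-117)) = 1/(57/2 + 1710/(-3 - 1*(-117))) = 1/(57/2 + 1710/(-3 + 117)) = 1/(57/2 + 1710/114) = 1/(57/2 + 1710*(1/114)) = 1/(57/2 + 15) = 1/(87/2) = 2/87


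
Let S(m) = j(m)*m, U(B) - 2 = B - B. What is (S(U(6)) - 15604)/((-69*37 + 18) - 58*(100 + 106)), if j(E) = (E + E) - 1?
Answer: 15598/14483 ≈ 1.0770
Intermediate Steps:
U(B) = 2 (U(B) = 2 + (B - B) = 2 + 0 = 2)
j(E) = -1 + 2*E (j(E) = 2*E - 1 = -1 + 2*E)
S(m) = m*(-1 + 2*m) (S(m) = (-1 + 2*m)*m = m*(-1 + 2*m))
(S(U(6)) - 15604)/((-69*37 + 18) - 58*(100 + 106)) = (2*(-1 + 2*2) - 15604)/((-69*37 + 18) - 58*(100 + 106)) = (2*(-1 + 4) - 15604)/((-2553 + 18) - 58*206) = (2*3 - 15604)/(-2535 - 11948) = (6 - 15604)/(-14483) = -15598*(-1/14483) = 15598/14483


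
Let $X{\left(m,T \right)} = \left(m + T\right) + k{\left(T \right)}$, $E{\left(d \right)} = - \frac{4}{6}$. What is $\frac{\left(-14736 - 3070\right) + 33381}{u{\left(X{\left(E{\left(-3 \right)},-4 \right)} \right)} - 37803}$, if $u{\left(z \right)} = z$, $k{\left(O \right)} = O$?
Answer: $- \frac{1335}{3241} \approx -0.41191$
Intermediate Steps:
$E{\left(d \right)} = - \frac{2}{3}$ ($E{\left(d \right)} = \left(-4\right) \frac{1}{6} = - \frac{2}{3}$)
$X{\left(m,T \right)} = m + 2 T$ ($X{\left(m,T \right)} = \left(m + T\right) + T = \left(T + m\right) + T = m + 2 T$)
$\frac{\left(-14736 - 3070\right) + 33381}{u{\left(X{\left(E{\left(-3 \right)},-4 \right)} \right)} - 37803} = \frac{\left(-14736 - 3070\right) + 33381}{\left(- \frac{2}{3} + 2 \left(-4\right)\right) - 37803} = \frac{-17806 + 33381}{\left(- \frac{2}{3} - 8\right) - 37803} = \frac{15575}{- \frac{26}{3} - 37803} = \frac{15575}{- \frac{113435}{3}} = 15575 \left(- \frac{3}{113435}\right) = - \frac{1335}{3241}$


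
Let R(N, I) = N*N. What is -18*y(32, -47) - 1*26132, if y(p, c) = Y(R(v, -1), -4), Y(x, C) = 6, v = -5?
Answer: -26240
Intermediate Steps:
R(N, I) = N**2
y(p, c) = 6
-18*y(32, -47) - 1*26132 = -18*6 - 1*26132 = -108 - 26132 = -26240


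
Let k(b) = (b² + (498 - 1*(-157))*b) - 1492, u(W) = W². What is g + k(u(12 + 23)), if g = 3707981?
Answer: 6009489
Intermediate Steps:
k(b) = -1492 + b² + 655*b (k(b) = (b² + (498 + 157)*b) - 1492 = (b² + 655*b) - 1492 = -1492 + b² + 655*b)
g + k(u(12 + 23)) = 3707981 + (-1492 + ((12 + 23)²)² + 655*(12 + 23)²) = 3707981 + (-1492 + (35²)² + 655*35²) = 3707981 + (-1492 + 1225² + 655*1225) = 3707981 + (-1492 + 1500625 + 802375) = 3707981 + 2301508 = 6009489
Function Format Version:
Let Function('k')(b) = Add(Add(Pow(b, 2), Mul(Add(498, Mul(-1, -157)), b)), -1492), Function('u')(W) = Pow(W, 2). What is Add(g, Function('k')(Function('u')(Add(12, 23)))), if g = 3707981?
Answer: 6009489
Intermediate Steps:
Function('k')(b) = Add(-1492, Pow(b, 2), Mul(655, b)) (Function('k')(b) = Add(Add(Pow(b, 2), Mul(Add(498, 157), b)), -1492) = Add(Add(Pow(b, 2), Mul(655, b)), -1492) = Add(-1492, Pow(b, 2), Mul(655, b)))
Add(g, Function('k')(Function('u')(Add(12, 23)))) = Add(3707981, Add(-1492, Pow(Pow(Add(12, 23), 2), 2), Mul(655, Pow(Add(12, 23), 2)))) = Add(3707981, Add(-1492, Pow(Pow(35, 2), 2), Mul(655, Pow(35, 2)))) = Add(3707981, Add(-1492, Pow(1225, 2), Mul(655, 1225))) = Add(3707981, Add(-1492, 1500625, 802375)) = Add(3707981, 2301508) = 6009489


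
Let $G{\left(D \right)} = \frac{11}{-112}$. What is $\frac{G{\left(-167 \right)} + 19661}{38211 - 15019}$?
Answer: $\frac{2202021}{2597504} \approx 0.84774$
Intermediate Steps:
$G{\left(D \right)} = - \frac{11}{112}$ ($G{\left(D \right)} = 11 \left(- \frac{1}{112}\right) = - \frac{11}{112}$)
$\frac{G{\left(-167 \right)} + 19661}{38211 - 15019} = \frac{- \frac{11}{112} + 19661}{38211 - 15019} = \frac{2202021}{112 \cdot 23192} = \frac{2202021}{112} \cdot \frac{1}{23192} = \frac{2202021}{2597504}$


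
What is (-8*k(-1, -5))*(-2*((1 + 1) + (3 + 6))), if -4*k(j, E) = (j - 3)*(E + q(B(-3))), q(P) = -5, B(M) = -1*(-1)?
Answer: -1760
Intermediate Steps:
B(M) = 1
k(j, E) = -(-5 + E)*(-3 + j)/4 (k(j, E) = -(j - 3)*(E - 5)/4 = -(-3 + j)*(-5 + E)/4 = -(-5 + E)*(-3 + j)/4)
(-8*k(-1, -5))*(-2*((1 + 1) + (3 + 6))) = (-8*(-15/4 + (3/4)*(-5) + (5/4)*(-1) - 1/4*(-5)*(-1)))*(-2*((1 + 1) + (3 + 6))) = (-8*(-15/4 - 15/4 - 5/4 - 5/4))*(-2*(2 + 9)) = (-8*(-10))*(-2*11) = 80*(-22) = -1760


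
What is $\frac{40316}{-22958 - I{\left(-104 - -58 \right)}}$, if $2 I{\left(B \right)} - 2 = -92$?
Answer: $- \frac{40316}{22913} \approx -1.7595$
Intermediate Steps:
$I{\left(B \right)} = -45$ ($I{\left(B \right)} = 1 + \frac{1}{2} \left(-92\right) = 1 - 46 = -45$)
$\frac{40316}{-22958 - I{\left(-104 - -58 \right)}} = \frac{40316}{-22958 - -45} = \frac{40316}{-22958 + 45} = \frac{40316}{-22913} = 40316 \left(- \frac{1}{22913}\right) = - \frac{40316}{22913}$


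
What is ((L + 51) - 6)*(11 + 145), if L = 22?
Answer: 10452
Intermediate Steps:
((L + 51) - 6)*(11 + 145) = ((22 + 51) - 6)*(11 + 145) = (73 - 6)*156 = 67*156 = 10452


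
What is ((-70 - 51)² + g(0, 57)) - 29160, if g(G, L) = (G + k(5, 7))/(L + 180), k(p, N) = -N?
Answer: -3441010/237 ≈ -14519.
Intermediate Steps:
g(G, L) = (-7 + G)/(180 + L) (g(G, L) = (G - 1*7)/(L + 180) = (G - 7)/(180 + L) = (-7 + G)/(180 + L))
((-70 - 51)² + g(0, 57)) - 29160 = ((-70 - 51)² + (-7 + 0)/(180 + 57)) - 29160 = ((-121)² - 7/237) - 29160 = (14641 + (1/237)*(-7)) - 29160 = (14641 - 7/237) - 29160 = 3469910/237 - 29160 = -3441010/237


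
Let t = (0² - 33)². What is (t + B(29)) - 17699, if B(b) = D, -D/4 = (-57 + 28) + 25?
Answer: -16594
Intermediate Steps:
D = 16 (D = -4*((-57 + 28) + 25) = -4*(-29 + 25) = -4*(-4) = 16)
B(b) = 16
t = 1089 (t = (0 - 33)² = (-33)² = 1089)
(t + B(29)) - 17699 = (1089 + 16) - 17699 = 1105 - 17699 = -16594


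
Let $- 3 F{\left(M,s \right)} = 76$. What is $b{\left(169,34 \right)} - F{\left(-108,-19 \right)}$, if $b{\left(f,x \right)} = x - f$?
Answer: $- \frac{329}{3} \approx -109.67$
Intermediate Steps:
$F{\left(M,s \right)} = - \frac{76}{3}$ ($F{\left(M,s \right)} = \left(- \frac{1}{3}\right) 76 = - \frac{76}{3}$)
$b{\left(169,34 \right)} - F{\left(-108,-19 \right)} = \left(34 - 169\right) - - \frac{76}{3} = \left(34 - 169\right) + \frac{76}{3} = -135 + \frac{76}{3} = - \frac{329}{3}$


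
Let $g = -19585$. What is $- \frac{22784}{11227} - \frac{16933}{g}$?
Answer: $- \frac{256117849}{219880795} \approx -1.1648$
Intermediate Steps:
$- \frac{22784}{11227} - \frac{16933}{g} = - \frac{22784}{11227} - \frac{16933}{-19585} = \left(-22784\right) \frac{1}{11227} - - \frac{16933}{19585} = - \frac{22784}{11227} + \frac{16933}{19585} = - \frac{256117849}{219880795}$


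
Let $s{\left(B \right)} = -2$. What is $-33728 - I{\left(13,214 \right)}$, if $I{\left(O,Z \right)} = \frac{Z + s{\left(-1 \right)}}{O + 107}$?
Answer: $- \frac{1011893}{30} \approx -33730.0$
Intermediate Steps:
$I{\left(O,Z \right)} = \frac{-2 + Z}{107 + O}$ ($I{\left(O,Z \right)} = \frac{Z - 2}{O + 107} = \frac{-2 + Z}{107 + O}$)
$-33728 - I{\left(13,214 \right)} = -33728 - \frac{-2 + 214}{107 + 13} = -33728 - \frac{1}{120} \cdot 212 = -33728 - \frac{53}{30} = - \frac{1011893}{30}$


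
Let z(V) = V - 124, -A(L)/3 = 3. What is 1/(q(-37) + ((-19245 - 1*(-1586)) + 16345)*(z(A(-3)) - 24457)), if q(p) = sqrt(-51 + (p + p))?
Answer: 6462252/208803504557545 - I*sqrt(5)/208803504557545 ≈ 3.0949e-8 - 1.0709e-14*I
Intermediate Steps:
A(L) = -9 (A(L) = -3*3 = -9)
z(V) = -124 + V
q(p) = sqrt(-51 + 2*p)
1/(q(-37) + ((-19245 - 1*(-1586)) + 16345)*(z(A(-3)) - 24457)) = 1/(sqrt(-51 + 2*(-37)) + ((-19245 - 1*(-1586)) + 16345)*((-124 - 9) - 24457)) = 1/(sqrt(-51 - 74) + ((-19245 + 1586) + 16345)*(-133 - 24457)) = 1/(sqrt(-125) + (-17659 + 16345)*(-24590)) = 1/(5*I*sqrt(5) - 1314*(-24590)) = 1/(5*I*sqrt(5) + 32311260) = 1/(32311260 + 5*I*sqrt(5))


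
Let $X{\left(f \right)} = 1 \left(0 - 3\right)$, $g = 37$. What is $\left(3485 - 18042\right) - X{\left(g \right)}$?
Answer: $-14554$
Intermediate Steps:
$X{\left(f \right)} = -3$ ($X{\left(f \right)} = 1 \left(-3\right) = -3$)
$\left(3485 - 18042\right) - X{\left(g \right)} = \left(3485 - 18042\right) - -3 = -14557 + 3 = -14554$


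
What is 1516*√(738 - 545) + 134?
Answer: 134 + 1516*√193 ≈ 21195.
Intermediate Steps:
1516*√(738 - 545) + 134 = 1516*√193 + 134 = 134 + 1516*√193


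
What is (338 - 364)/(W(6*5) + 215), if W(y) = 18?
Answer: -26/233 ≈ -0.11159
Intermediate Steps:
(338 - 364)/(W(6*5) + 215) = (338 - 364)/(18 + 215) = -26/233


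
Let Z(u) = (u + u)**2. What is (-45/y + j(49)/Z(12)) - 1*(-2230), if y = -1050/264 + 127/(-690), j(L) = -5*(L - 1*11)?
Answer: 40760390305/18192672 ≈ 2240.5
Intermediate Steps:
j(L) = 55 - 5*L (j(L) = -5*(L - 11) = -5*(-11 + L) = 55 - 5*L)
Z(u) = 4*u**2 (Z(u) = (2*u)**2 = 4*u**2)
y = -63169/15180 (y = -1050*1/264 + 127*(-1/690) = -175/44 - 127/690 = -63169/15180 ≈ -4.1613)
(-45/y + j(49)/Z(12)) - 1*(-2230) = (-45/(-63169/15180) + (55 - 5*49)/((4*12**2))) - 1*(-2230) = (-45*(-15180/63169) + (55 - 245)/((4*144))) + 2230 = (683100/63169 - 190/576) + 2230 = (683100/63169 - 190*1/576) + 2230 = (683100/63169 - 95/288) + 2230 = 190731745/18192672 + 2230 = 40760390305/18192672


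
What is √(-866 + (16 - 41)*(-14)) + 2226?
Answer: 2226 + 2*I*√129 ≈ 2226.0 + 22.716*I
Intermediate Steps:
√(-866 + (16 - 41)*(-14)) + 2226 = √(-866 - 25*(-14)) + 2226 = √(-866 + 350) + 2226 = √(-516) + 2226 = 2*I*√129 + 2226 = 2226 + 2*I*√129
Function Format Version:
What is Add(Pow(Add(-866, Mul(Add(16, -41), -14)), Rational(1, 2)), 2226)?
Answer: Add(2226, Mul(2, I, Pow(129, Rational(1, 2)))) ≈ Add(2226.0, Mul(22.716, I))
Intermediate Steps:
Add(Pow(Add(-866, Mul(Add(16, -41), -14)), Rational(1, 2)), 2226) = Add(Pow(Add(-866, Mul(-25, -14)), Rational(1, 2)), 2226) = Add(Pow(Add(-866, 350), Rational(1, 2)), 2226) = Add(Pow(-516, Rational(1, 2)), 2226) = Add(Mul(2, I, Pow(129, Rational(1, 2))), 2226) = Add(2226, Mul(2, I, Pow(129, Rational(1, 2))))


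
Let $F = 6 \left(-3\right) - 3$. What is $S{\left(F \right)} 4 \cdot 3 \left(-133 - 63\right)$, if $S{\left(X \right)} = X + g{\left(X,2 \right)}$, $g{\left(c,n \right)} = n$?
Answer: $44688$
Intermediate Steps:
$F = -21$ ($F = -18 - 3 = -21$)
$S{\left(X \right)} = 2 + X$ ($S{\left(X \right)} = X + 2 = 2 + X$)
$S{\left(F \right)} 4 \cdot 3 \left(-133 - 63\right) = \left(2 - 21\right) 4 \cdot 3 \left(-133 - 63\right) = \left(-19\right) 4 \cdot 3 \left(-196\right) = \left(-76\right) 3 \left(-196\right) = \left(-228\right) \left(-196\right) = 44688$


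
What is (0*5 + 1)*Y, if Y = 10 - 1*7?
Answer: 3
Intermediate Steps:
Y = 3 (Y = 10 - 7 = 3)
(0*5 + 1)*Y = (0*5 + 1)*3 = (0 + 1)*3 = 1*3 = 3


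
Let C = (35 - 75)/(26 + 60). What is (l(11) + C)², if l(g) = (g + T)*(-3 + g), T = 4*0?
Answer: 14167696/1849 ≈ 7662.4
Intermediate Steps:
T = 0
l(g) = g*(-3 + g) (l(g) = (g + 0)*(-3 + g) = g*(-3 + g))
C = -20/43 (C = -40/86 = -40*1/86 = -20/43 ≈ -0.46512)
(l(11) + C)² = (11*(-3 + 11) - 20/43)² = (11*8 - 20/43)² = (88 - 20/43)² = (3764/43)² = 14167696/1849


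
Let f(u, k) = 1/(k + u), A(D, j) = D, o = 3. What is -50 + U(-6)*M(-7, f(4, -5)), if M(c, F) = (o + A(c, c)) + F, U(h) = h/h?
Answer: -55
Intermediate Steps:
U(h) = 1
M(c, F) = 3 + F + c (M(c, F) = (3 + c) + F = 3 + F + c)
-50 + U(-6)*M(-7, f(4, -5)) = -50 + 1*(3 + 1/(-5 + 4) - 7) = -50 + 1*(3 + 1/(-1) - 7) = -50 + 1*(3 - 1 - 7) = -50 + 1*(-5) = -50 - 5 = -55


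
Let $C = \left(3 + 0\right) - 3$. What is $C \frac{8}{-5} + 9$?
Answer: $9$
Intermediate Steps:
$C = 0$ ($C = 3 - 3 = 0$)
$C \frac{8}{-5} + 9 = 0 \frac{8}{-5} + 9 = 0 \cdot 8 \left(- \frac{1}{5}\right) + 9 = 0 \left(- \frac{8}{5}\right) + 9 = 0 + 9 = 9$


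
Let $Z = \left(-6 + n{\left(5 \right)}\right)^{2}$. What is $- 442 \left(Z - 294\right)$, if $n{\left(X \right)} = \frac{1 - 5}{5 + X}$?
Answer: $\frac{2796092}{25} \approx 1.1184 \cdot 10^{5}$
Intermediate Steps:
$n{\left(X \right)} = - \frac{4}{5 + X}$
$Z = \frac{1024}{25}$ ($Z = \left(-6 - \frac{4}{5 + 5}\right)^{2} = \left(-6 - \frac{4}{10}\right)^{2} = \left(-6 - \frac{2}{5}\right)^{2} = \left(- \frac{32}{5}\right)^{2} = \frac{1024}{25} \approx 40.96$)
$- 442 \left(Z - 294\right) = - 442 \left(\frac{1024}{25} - 294\right) = \left(-442\right) \left(- \frac{6326}{25}\right) = \frac{2796092}{25}$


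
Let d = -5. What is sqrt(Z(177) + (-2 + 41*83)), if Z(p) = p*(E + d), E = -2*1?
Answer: sqrt(2162) ≈ 46.497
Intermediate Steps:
E = -2
Z(p) = -7*p (Z(p) = p*(-2 - 5) = p*(-7) = -7*p)
sqrt(Z(177) + (-2 + 41*83)) = sqrt(-7*177 + (-2 + 41*83)) = sqrt(-1239 + (-2 + 3403)) = sqrt(-1239 + 3401) = sqrt(2162)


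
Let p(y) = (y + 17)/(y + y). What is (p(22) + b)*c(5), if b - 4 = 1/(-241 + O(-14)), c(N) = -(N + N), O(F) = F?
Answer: -54781/1122 ≈ -48.824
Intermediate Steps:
c(N) = -2*N
b = 1019/255 (b = 4 + 1/(-241 - 14) = 4 + 1/(-255) = 4 - 1/255 = 1019/255 ≈ 3.9961)
p(y) = (17 + y)/(2*y) (p(y) = (17 + y)/((2*y)) = (17 + y)*(1/(2*y)) = (17 + y)/(2*y))
(p(22) + b)*c(5) = ((½)*(17 + 22)/22 + 1019/255)*(-2*5) = ((½)*(1/22)*39 + 1019/255)*(-10) = (39/44 + 1019/255)*(-10) = (54781/11220)*(-10) = -54781/1122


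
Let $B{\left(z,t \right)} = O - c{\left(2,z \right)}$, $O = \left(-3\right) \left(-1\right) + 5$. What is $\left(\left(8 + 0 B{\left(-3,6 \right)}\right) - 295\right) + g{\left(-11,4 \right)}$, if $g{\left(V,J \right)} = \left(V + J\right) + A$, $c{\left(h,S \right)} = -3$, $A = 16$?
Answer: $-278$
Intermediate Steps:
$g{\left(V,J \right)} = 16 + J + V$ ($g{\left(V,J \right)} = \left(V + J\right) + 16 = \left(J + V\right) + 16 = 16 + J + V$)
$O = 8$ ($O = 3 + 5 = 8$)
$B{\left(z,t \right)} = 11$ ($B{\left(z,t \right)} = 8 - -3 = 8 + 3 = 11$)
$\left(\left(8 + 0 B{\left(-3,6 \right)}\right) - 295\right) + g{\left(-11,4 \right)} = \left(\left(8 + 0 \cdot 11\right) - 295\right) + \left(16 + 4 - 11\right) = \left(\left(8 + 0\right) - 295\right) + 9 = \left(8 - 295\right) + 9 = -287 + 9 = -278$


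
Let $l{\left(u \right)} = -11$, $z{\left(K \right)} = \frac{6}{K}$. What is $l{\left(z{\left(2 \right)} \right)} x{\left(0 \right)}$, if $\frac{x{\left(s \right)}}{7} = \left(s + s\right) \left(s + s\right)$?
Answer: $0$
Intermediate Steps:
$x{\left(s \right)} = 28 s^{2}$ ($x{\left(s \right)} = 7 \left(s + s\right) \left(s + s\right) = 7 \cdot 2 s 2 s = 7 \cdot 4 s^{2} = 28 s^{2}$)
$l{\left(z{\left(2 \right)} \right)} x{\left(0 \right)} = - 11 \cdot 28 \cdot 0^{2} = - 11 \cdot 28 \cdot 0 = \left(-11\right) 0 = 0$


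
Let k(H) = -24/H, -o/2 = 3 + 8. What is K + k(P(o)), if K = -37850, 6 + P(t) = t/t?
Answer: -189226/5 ≈ -37845.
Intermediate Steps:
o = -22 (o = -2*(3 + 8) = -2*11 = -22)
P(t) = -5 (P(t) = -6 + t/t = -6 + 1 = -5)
K + k(P(o)) = -37850 - 24/(-5) = -37850 - 24*(-⅕) = -37850 + 24/5 = -189226/5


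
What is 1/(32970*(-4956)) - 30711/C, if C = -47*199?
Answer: 5018156507167/1528273839960 ≈ 3.2835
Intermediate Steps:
C = -9353
1/(32970*(-4956)) - 30711/C = 1/(32970*(-4956)) - 30711/(-9353) = (1/32970)*(-1/4956) - 30711*(-1/9353) = -1/163399320 + 30711/9353 = 5018156507167/1528273839960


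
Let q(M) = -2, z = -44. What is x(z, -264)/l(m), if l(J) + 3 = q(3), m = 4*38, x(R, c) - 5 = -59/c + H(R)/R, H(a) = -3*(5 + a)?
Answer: -677/1320 ≈ -0.51288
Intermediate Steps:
H(a) = -15 - 3*a
x(R, c) = 5 - 59/c + (-15 - 3*R)/R (x(R, c) = 5 + (-59/c + (-15 - 3*R)/R) = 5 - 59/c + (-15 - 3*R)/R)
m = 152
l(J) = -5 (l(J) = -3 - 2 = -5)
x(z, -264)/l(m) = (2 - 59/(-264) - 15/(-44))/(-5) = (2 - 59*(-1/264) - 15*(-1/44))*(-1/5) = (2 + 59/264 + 15/44)*(-1/5) = (677/264)*(-1/5) = -677/1320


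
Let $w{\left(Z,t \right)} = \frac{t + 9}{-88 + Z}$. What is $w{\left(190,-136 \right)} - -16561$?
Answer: $\frac{1689095}{102} \approx 16560.0$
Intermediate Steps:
$w{\left(Z,t \right)} = \frac{9 + t}{-88 + Z}$
$w{\left(190,-136 \right)} - -16561 = \frac{9 - 136}{-88 + 190} - -16561 = \frac{1}{102} \left(-127\right) + 16561 = - \frac{127}{102} + 16561 = \frac{1689095}{102}$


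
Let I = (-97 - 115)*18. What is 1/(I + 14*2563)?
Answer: 1/32066 ≈ 3.1186e-5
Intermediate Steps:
I = -3816 (I = -212*18 = -3816)
1/(I + 14*2563) = 1/(-3816 + 14*2563) = 1/(-3816 + 35882) = 1/32066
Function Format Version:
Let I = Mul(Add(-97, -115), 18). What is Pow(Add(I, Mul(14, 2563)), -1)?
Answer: Rational(1, 32066) ≈ 3.1186e-5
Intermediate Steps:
I = -3816 (I = Mul(-212, 18) = -3816)
Pow(Add(I, Mul(14, 2563)), -1) = Pow(Add(-3816, Mul(14, 2563)), -1) = Pow(Add(-3816, 35882), -1) = Pow(32066, -1) = Rational(1, 32066)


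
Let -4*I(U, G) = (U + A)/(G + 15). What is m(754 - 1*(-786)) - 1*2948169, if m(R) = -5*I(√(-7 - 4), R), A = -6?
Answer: -1833761121/622 + I*√11/1244 ≈ -2.9482e+6 + 0.0026661*I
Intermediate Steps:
I(U, G) = -(-6 + U)/(4*(15 + G)) (I(U, G) = -(U - 6)/(4*(G + 15)) = -(-6 + U)/(4*(15 + G)))
m(R) = -5*(6 - I*√11)/(4*(15 + R)) (m(R) = -5*(6 - √(-7 - 4))/(4*(15 + R)) = -5*(6 - √(-11))/(4*(15 + R)) = -5*(6 - I*√11)/(4*(15 + R)))
m(754 - 1*(-786)) - 1*2948169 = 5*(-6 + I*√11)/(4*(15 + (754 - 1*(-786)))) - 1*2948169 = 5*(-6 + I*√11)/(4*(15 + (754 + 786))) - 2948169 = 5*(-6 + I*√11)/(4*(15 + 1540)) - 2948169 = (5/4)*(-6 + I*√11)/1555 - 2948169 = (5/4)*(1/1555)*(-6 + I*√11) - 2948169 = (-3/622 + I*√11/1244) - 2948169 = -1833761121/622 + I*√11/1244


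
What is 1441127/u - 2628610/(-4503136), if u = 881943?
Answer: 4403937531751/1985754636624 ≈ 2.2178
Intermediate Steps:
1441127/u - 2628610/(-4503136) = 1441127/881943 - 2628610/(-4503136) = 1441127*(1/881943) - 2628610*(-1/4503136) = 1441127/881943 + 1314305/2251568 = 4403937531751/1985754636624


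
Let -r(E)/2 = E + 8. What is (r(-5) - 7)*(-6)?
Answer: 78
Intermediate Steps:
r(E) = -16 - 2*E (r(E) = -2*(E + 8) = -2*(8 + E) = -16 - 2*E)
(r(-5) - 7)*(-6) = ((-16 - 2*(-5)) - 7)*(-6) = ((-16 + 10) - 7)*(-6) = (-6 - 7)*(-6) = -13*(-6) = 78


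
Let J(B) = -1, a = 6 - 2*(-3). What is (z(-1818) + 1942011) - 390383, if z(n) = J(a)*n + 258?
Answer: 1553704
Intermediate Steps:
a = 12 (a = 6 + 6 = 12)
z(n) = 258 - n (z(n) = -n + 258 = 258 - n)
(z(-1818) + 1942011) - 390383 = ((258 - 1*(-1818)) + 1942011) - 390383 = ((258 + 1818) + 1942011) - 390383 = (2076 + 1942011) - 390383 = 1944087 - 390383 = 1553704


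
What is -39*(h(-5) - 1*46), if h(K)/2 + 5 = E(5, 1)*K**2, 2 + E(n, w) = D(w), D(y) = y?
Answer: 4134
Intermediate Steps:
E(n, w) = -2 + w
h(K) = -10 - 2*K**2 (h(K) = -10 + 2*((-2 + 1)*K**2) = -10 + 2*(-K**2) = -10 - 2*K**2)
-39*(h(-5) - 1*46) = -39*((-10 - 2*(-5)**2) - 1*46) = -39*((-10 - 2*25) - 46) = -39*((-10 - 50) - 46) = -39*(-60 - 46) = -39*(-106) = 4134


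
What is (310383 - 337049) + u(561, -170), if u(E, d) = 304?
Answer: -26362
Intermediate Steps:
(310383 - 337049) + u(561, -170) = (310383 - 337049) + 304 = -26666 + 304 = -26362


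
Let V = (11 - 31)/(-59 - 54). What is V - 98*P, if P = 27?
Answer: -298978/113 ≈ -2645.8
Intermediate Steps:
V = 20/113 (V = -20/(-113) = -20*(-1/113) = 20/113 ≈ 0.17699)
V - 98*P = 20/113 - 98*27 = 20/113 - 2646 = -298978/113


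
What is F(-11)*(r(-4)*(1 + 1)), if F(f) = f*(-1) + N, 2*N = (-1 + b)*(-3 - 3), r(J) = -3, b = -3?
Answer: -138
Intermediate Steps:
N = 12 (N = ((-1 - 3)*(-3 - 3))/2 = (-4*(-6))/2 = (½)*24 = 12)
F(f) = 12 - f (F(f) = f*(-1) + 12 = -f + 12 = 12 - f)
F(-11)*(r(-4)*(1 + 1)) = (12 - 1*(-11))*(-3*(1 + 1)) = (12 + 11)*(-3*2) = 23*(-6) = -138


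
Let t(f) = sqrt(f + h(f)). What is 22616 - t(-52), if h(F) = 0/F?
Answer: 22616 - 2*I*sqrt(13) ≈ 22616.0 - 7.2111*I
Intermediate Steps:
h(F) = 0
t(f) = sqrt(f) (t(f) = sqrt(f + 0) = sqrt(f))
22616 - t(-52) = 22616 - sqrt(-52) = 22616 - 2*I*sqrt(13)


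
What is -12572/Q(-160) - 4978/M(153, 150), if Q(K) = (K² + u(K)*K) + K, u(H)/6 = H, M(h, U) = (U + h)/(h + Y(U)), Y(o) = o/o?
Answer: -11438168483/4520760 ≈ -2530.1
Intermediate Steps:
Y(o) = 1
M(h, U) = (U + h)/(1 + h) (M(h, U) = (U + h)/(h + 1) = (U + h)/(1 + h))
u(H) = 6*H
Q(K) = K + 7*K² (Q(K) = (K² + (6*K)*K) + K = (K² + 6*K²) + K = 7*K² + K = K + 7*K²)
-12572/Q(-160) - 4978/M(153, 150) = -12572*(-1/(160*(1 + 7*(-160)))) - 4978*(1 + 153)/(150 + 153) = -12572*(-1/(160*(1 - 1120))) - 4978/(303/154) = -12572/((-160*(-1119))) - 4978/((1/154)*303) = -12572/179040 - 4978/303/154 = -12572*1/179040 - 4978*154/303 = -3143/44760 - 766612/303 = -11438168483/4520760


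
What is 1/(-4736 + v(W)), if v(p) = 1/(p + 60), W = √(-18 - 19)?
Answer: (-√37 + 60*I)/(-284159*I + 4736*√37) ≈ -0.00021115 + 7.455e-11*I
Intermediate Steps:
W = I*√37 (W = √(-37) = I*√37 ≈ 6.0828*I)
v(p) = 1/(60 + p)
1/(-4736 + v(W)) = 1/(-4736 + 1/(60 + I*√37))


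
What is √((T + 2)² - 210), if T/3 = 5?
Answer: √79 ≈ 8.8882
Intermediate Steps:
T = 15 (T = 3*5 = 15)
√((T + 2)² - 210) = √((15 + 2)² - 210) = √(17² - 210) = √(289 - 210) = √79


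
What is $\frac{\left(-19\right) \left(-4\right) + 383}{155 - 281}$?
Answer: $- \frac{51}{14} \approx -3.6429$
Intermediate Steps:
$\frac{\left(-19\right) \left(-4\right) + 383}{155 - 281} = \frac{76 + 383}{-126} = 459 \left(- \frac{1}{126}\right) = - \frac{51}{14}$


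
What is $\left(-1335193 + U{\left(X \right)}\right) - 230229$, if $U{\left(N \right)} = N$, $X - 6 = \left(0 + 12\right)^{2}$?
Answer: $-1565272$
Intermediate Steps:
$X = 150$ ($X = 6 + \left(0 + 12\right)^{2} = 6 + 12^{2} = 6 + 144 = 150$)
$\left(-1335193 + U{\left(X \right)}\right) - 230229 = \left(-1335193 + 150\right) - 230229 = -1335043 - 230229 = -1565272$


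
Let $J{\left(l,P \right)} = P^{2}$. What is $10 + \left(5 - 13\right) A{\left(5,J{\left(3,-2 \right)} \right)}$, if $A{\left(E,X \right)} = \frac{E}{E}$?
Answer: $2$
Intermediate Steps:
$A{\left(E,X \right)} = 1$
$10 + \left(5 - 13\right) A{\left(5,J{\left(3,-2 \right)} \right)} = 10 + \left(5 - 13\right) 1 = 10 - 8 = 2$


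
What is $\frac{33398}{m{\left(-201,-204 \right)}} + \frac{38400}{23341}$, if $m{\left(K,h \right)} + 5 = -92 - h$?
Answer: $\frac{783651518}{2497487} \approx 313.78$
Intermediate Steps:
$m{\left(K,h \right)} = -97 - h$ ($m{\left(K,h \right)} = -5 - \left(92 + h\right) = -97 - h$)
$\frac{33398}{m{\left(-201,-204 \right)}} + \frac{38400}{23341} = \frac{33398}{-97 - -204} + \frac{38400}{23341} = \frac{33398}{-97 + 204} + 38400 \cdot \frac{1}{23341} = \frac{33398}{107} + \frac{38400}{23341} = \frac{783651518}{2497487}$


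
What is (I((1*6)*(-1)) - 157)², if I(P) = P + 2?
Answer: 25921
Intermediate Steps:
I(P) = 2 + P
(I((1*6)*(-1)) - 157)² = ((2 + (1*6)*(-1)) - 157)² = ((2 + 6*(-1)) - 157)² = ((2 - 6) - 157)² = (-4 - 157)² = (-161)² = 25921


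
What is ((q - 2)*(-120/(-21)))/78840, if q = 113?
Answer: 37/4599 ≈ 0.0080452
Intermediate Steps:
((q - 2)*(-120/(-21)))/78840 = ((113 - 2)*(-120/(-21)))/78840 = (111*(-120*(-1/21)))*(1/78840) = (111*(40/7))*(1/78840) = (4440/7)*(1/78840) = 37/4599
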